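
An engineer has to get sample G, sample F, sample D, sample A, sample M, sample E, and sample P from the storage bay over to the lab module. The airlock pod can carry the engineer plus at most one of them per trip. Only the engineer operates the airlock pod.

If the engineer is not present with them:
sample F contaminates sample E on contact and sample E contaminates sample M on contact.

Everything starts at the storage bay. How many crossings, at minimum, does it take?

Counting alone: the engineer can take at most 1 across per trip to the lab module, so moving all 7 needs at least 7 loaded trips out, with a return between consecutive ones — at least 13 crossings.
The safety rule pushes this higher. Following every safe sequence of crossings, the most of the 7 that can be at the lab module as the airlock pod arrives there on crossing 13 is 6 — never all 7.
So no plan with fewer than 15 crossings exists, and this one achieves 15:
1. Engineer goes to the lab module with sample E.
2. Engineer goes back to the storage bay alone.
3. Engineer goes to the lab module with sample G.
4. Engineer goes back to the storage bay alone.
5. Engineer goes to the lab module with sample F.
6. Engineer goes back to the storage bay with sample E.
7. Engineer goes to the lab module with sample M.
8. Engineer goes back to the storage bay alone.
9. Engineer goes to the lab module with sample D.
10. Engineer goes back to the storage bay alone.
11. Engineer goes to the lab module with sample A.
12. Engineer goes back to the storage bay alone.
13. Engineer goes to the lab module with sample P.
14. Engineer goes back to the storage bay alone.
15. Engineer goes to the lab module with sample E.

15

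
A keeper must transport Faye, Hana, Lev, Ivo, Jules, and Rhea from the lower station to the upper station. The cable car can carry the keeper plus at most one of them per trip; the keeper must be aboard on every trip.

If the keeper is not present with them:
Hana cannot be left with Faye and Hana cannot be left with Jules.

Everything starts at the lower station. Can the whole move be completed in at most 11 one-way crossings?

Counting alone: the keeper can take at most 1 across per trip to the upper station, so moving all 6 needs at least 6 loaded trips out, with a return between consecutive ones — at least 11 crossings.
The safety rule pushes this higher. Following every safe sequence of crossings, the most of the 6 that can be at the upper station as the cable car arrives there on crossing 11 is 5 — never all 6.
So the move cannot be finished within 11 crossings. (The shortest complete plan takes 13:)
1. Keeper goes to the upper station with Hana.  [the lower station: Faye, Ivo, Jules, Lev, Rhea | the upper station: Hana]
2. Keeper goes back to the lower station alone.  [the lower station: Faye, Ivo, Jules, Lev, Rhea | the upper station: Hana]
3. Keeper goes to the upper station with Faye.  [the lower station: Ivo, Jules, Lev, Rhea | the upper station: Faye, Hana]
4. Keeper goes back to the lower station with Hana.  [the lower station: Hana, Ivo, Jules, Lev, Rhea | the upper station: Faye]
5. Keeper goes to the upper station with Jules.  [the lower station: Hana, Ivo, Lev, Rhea | the upper station: Faye, Jules]
6. Keeper goes back to the lower station alone.  [the lower station: Hana, Ivo, Lev, Rhea | the upper station: Faye, Jules]
7. Keeper goes to the upper station with Lev.  [the lower station: Hana, Ivo, Rhea | the upper station: Faye, Jules, Lev]
8. Keeper goes back to the lower station alone.  [the lower station: Hana, Ivo, Rhea | the upper station: Faye, Jules, Lev]
9. Keeper goes to the upper station with Ivo.  [the lower station: Hana, Rhea | the upper station: Faye, Ivo, Jules, Lev]
10. Keeper goes back to the lower station alone.  [the lower station: Hana, Rhea | the upper station: Faye, Ivo, Jules, Lev]
11. Keeper goes to the upper station with Rhea.  [the lower station: Hana | the upper station: Faye, Ivo, Jules, Lev, Rhea]
12. Keeper goes back to the lower station alone.  [the lower station: Hana | the upper station: Faye, Ivo, Jules, Lev, Rhea]
13. Keeper goes to the upper station with Hana.  [the lower station: — | the upper station: Faye, Hana, Ivo, Jules, Lev, Rhea]

No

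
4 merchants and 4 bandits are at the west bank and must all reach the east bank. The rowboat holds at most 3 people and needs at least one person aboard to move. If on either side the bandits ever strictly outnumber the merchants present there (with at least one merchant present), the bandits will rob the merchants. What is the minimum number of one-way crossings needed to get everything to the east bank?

9

Counting alone: each trip to the east bank takes at most 3 across and each return brings at least 1 back, so after t trips out (and t−1 returns) at most 3t − (t−1) of the 8 are across; that first reaches 8 at t = 4, so at least 7 crossings are needed.
The safety rule pushes this higher. Following every safe sequence of crossings, the most of the 8 that can be at the east bank as the rowboat arrives there on crossing 7 is 7 — never all 8.
So no plan with fewer than 9 crossings exists, and this one achieves 9:
1. 2 bandits → the east bank.  (the west bank: 4M 2B; the east bank: 0M 2B)
2. 1 bandit ← the west bank.  (the west bank: 4M 3B; the east bank: 0M 1B)
3. 3 bandits → the east bank.  (the west bank: 4M 0B; the east bank: 0M 4B)
4. 1 bandit ← the west bank.  (the west bank: 4M 1B; the east bank: 0M 3B)
5. 3 merchants → the east bank.  (the west bank: 1M 1B; the east bank: 3M 3B)
6. 1 merchant and 1 bandit ← the west bank.  (the west bank: 2M 2B; the east bank: 2M 2B)
7. 2 merchants → the east bank.  (the west bank: 0M 2B; the east bank: 4M 2B)
8. 1 bandit ← the west bank.  (the west bank: 0M 3B; the east bank: 4M 1B)
9. 3 bandits → the east bank.  (the west bank: 0M 0B; the east bank: 4M 4B)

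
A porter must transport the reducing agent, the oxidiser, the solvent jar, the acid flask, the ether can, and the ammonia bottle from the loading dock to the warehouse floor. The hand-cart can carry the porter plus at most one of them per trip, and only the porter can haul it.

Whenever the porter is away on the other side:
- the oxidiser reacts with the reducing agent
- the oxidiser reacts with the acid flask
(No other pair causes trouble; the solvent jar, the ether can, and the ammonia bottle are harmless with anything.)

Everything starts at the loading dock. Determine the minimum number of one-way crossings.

13

Counting alone: the porter can take at most 1 across per trip to the warehouse floor, so moving all 6 needs at least 6 loaded trips out, with a return between consecutive ones — at least 11 crossings.
The safety rule pushes this higher. Following every safe sequence of crossings, the most of the 6 that can be at the warehouse floor as the hand-cart arrives there on crossing 11 is 5 — never all 6.
So no plan with fewer than 13 crossings exists, and this one achieves 13:
1. Porter goes to the warehouse floor with the oxidiser.
2. Porter goes back to the loading dock alone.
3. Porter goes to the warehouse floor with the reducing agent.
4. Porter goes back to the loading dock with the oxidiser.
5. Porter goes to the warehouse floor with the acid flask.
6. Porter goes back to the loading dock alone.
7. Porter goes to the warehouse floor with the solvent jar.
8. Porter goes back to the loading dock alone.
9. Porter goes to the warehouse floor with the ether can.
10. Porter goes back to the loading dock alone.
11. Porter goes to the warehouse floor with the ammonia bottle.
12. Porter goes back to the loading dock alone.
13. Porter goes to the warehouse floor with the oxidiser.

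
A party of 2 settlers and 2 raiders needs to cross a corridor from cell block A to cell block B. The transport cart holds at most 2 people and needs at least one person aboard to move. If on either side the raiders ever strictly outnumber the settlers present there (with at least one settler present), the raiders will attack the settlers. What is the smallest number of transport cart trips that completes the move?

Counting alone: each trip to cell block B takes at most 2 across and each return brings at least 1 back, so after t trips out (and t−1 returns) at most 2t − (t−1) of the 4 are across; that first reaches 4 at t = 3, so at least 5 crossings are needed.
The plan below uses exactly 5 crossings, so it is optimal:
1. 2 raiders → cell block B.  (cell block A: 2S 0R; cell block B: 0S 2R)
2. 1 raider ← cell block A.  (cell block A: 2S 1R; cell block B: 0S 1R)
3. 2 settlers → cell block B.  (cell block A: 0S 1R; cell block B: 2S 1R)
4. 1 raider ← cell block A.  (cell block A: 0S 2R; cell block B: 2S 0R)
5. 2 raiders → cell block B.  (cell block A: 0S 0R; cell block B: 2S 2R)

5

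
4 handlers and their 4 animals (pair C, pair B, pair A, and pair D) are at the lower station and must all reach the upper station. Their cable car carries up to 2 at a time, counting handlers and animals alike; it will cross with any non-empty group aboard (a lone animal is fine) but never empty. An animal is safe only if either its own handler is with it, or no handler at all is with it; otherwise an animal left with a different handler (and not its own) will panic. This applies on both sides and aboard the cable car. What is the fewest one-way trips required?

impossible

Following every safe sequence of crossings from the start, the most of the 8 that can be at the upper station as the cable car arrives there on crossings 1, 3, 5 is 2, 3, 4 respectively; the best ever achieved is 4 of 8.
From crossing 7 on, no configuration arises that was not already reachable earlier: only 44 distinct safe configurations (who is on which side, and where the cable car is) can ever be reached, none of them has everyone across, and every continuation just revisits them. So no valid plan exists.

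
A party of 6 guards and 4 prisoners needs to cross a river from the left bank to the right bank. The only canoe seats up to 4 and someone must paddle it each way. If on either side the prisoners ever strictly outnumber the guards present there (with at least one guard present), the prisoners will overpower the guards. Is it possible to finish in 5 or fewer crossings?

Yes — this plan uses 5 crossings (≤ 5):
1. 4 prisoners → the right bank.  (the left bank: 6G 0P; the right bank: 0G 4P)
2. 1 prisoner ← the left bank.  (the left bank: 6G 1P; the right bank: 0G 3P)
3. 4 guards → the right bank.  (the left bank: 2G 1P; the right bank: 4G 3P)
4. 1 prisoner ← the left bank.  (the left bank: 2G 2P; the right bank: 4G 2P)
5. 2 guards and 2 prisoners → the right bank.  (the left bank: 0G 0P; the right bank: 6G 4P)

Yes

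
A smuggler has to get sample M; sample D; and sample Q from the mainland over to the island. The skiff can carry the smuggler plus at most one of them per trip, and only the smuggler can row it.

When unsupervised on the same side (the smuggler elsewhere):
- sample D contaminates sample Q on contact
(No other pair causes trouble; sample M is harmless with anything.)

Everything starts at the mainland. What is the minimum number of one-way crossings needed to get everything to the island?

Counting alone: the smuggler can take at most 1 across per trip to the island, so moving all 3 needs at least 3 loaded trips out, with a return between consecutive ones — at least 5 crossings.
The plan below uses exactly 5 crossings, so it is optimal:
1. Smuggler goes to the island with sample D.
2. Smuggler goes back to the mainland alone.
3. Smuggler goes to the island with sample M.
4. Smuggler goes back to the mainland alone.
5. Smuggler goes to the island with sample Q.

5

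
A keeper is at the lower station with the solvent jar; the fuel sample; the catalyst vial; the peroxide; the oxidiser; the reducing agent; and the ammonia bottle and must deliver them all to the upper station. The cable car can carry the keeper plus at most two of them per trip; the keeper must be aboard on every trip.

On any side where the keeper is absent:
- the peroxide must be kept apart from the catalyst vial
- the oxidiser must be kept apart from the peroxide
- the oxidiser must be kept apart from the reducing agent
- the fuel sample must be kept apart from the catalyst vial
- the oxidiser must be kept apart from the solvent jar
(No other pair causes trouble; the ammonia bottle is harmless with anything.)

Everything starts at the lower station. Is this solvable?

Yes

1. Keeper goes to the upper station with the catalyst vial and the oxidiser.
2. Keeper goes back to the lower station alone.
3. Keeper goes to the upper station with the solvent jar.
4. Keeper goes back to the lower station with the oxidiser.
5. Keeper goes to the upper station with the peroxide and the reducing agent.
6. Keeper goes back to the lower station with the catalyst vial.
7. Keeper goes to the upper station with the ammonia bottle and the fuel sample.
8. Keeper goes back to the lower station alone.
9. Keeper goes to the upper station with the catalyst vial and the oxidiser.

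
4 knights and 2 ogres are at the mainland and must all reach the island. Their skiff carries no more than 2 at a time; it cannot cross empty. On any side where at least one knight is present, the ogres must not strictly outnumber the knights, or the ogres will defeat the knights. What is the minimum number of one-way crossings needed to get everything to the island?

Counting alone: each trip to the island takes at most 2 across and each return brings at least 1 back, so after t trips out (and t−1 returns) at most 2t − (t−1) of the 6 are across; that first reaches 6 at t = 5, so at least 9 crossings are needed.
The plan below uses exactly 9 crossings, so it is optimal:
1. 2 ogres → the island.  (the mainland: 4K 0O; the island: 0K 2O)
2. 1 ogre ← the mainland.  (the mainland: 4K 1O; the island: 0K 1O)
3. 2 knights → the island.  (the mainland: 2K 1O; the island: 2K 1O)
4. 1 ogre ← the mainland.  (the mainland: 2K 2O; the island: 2K 0O)
5. 2 ogres → the island.  (the mainland: 2K 0O; the island: 2K 2O)
6. 1 ogre ← the mainland.  (the mainland: 2K 1O; the island: 2K 1O)
7. 1 knight and 1 ogre → the island.  (the mainland: 1K 0O; the island: 3K 2O)
8. 1 ogre ← the mainland.  (the mainland: 1K 1O; the island: 3K 1O)
9. 1 knight and 1 ogre → the island.  (the mainland: 0K 0O; the island: 4K 2O)

9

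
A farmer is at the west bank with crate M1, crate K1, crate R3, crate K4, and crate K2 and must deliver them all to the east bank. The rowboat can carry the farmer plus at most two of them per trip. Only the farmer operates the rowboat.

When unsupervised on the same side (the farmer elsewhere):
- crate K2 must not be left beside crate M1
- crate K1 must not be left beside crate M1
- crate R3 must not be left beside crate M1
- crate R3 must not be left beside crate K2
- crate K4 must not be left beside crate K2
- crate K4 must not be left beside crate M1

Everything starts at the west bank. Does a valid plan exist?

Yes

1. Farmer goes to the east bank with crate K2 and crate M1.  [the west bank: crate K1, crate K4, crate R3 | the east bank: crate K2, crate M1]
2. Farmer goes back to the west bank with crate M1.  [the west bank: crate K1, crate K4, crate M1, crate R3 | the east bank: crate K2]
3. Farmer goes to the east bank with crate K1 and crate M1.  [the west bank: crate K4, crate R3 | the east bank: crate K1, crate K2, crate M1]
4. Farmer goes back to the west bank with crate M1.  [the west bank: crate K4, crate M1, crate R3 | the east bank: crate K1, crate K2]
5. Farmer goes to the east bank with crate K4 and crate R3.  [the west bank: crate M1 | the east bank: crate K1, crate K2, crate K4, crate R3]
6. Farmer goes back to the west bank with crate K2.  [the west bank: crate K2, crate M1 | the east bank: crate K1, crate K4, crate R3]
7. Farmer goes to the east bank with crate K2 and crate M1.  [the west bank: — | the east bank: crate K1, crate K2, crate K4, crate M1, crate R3]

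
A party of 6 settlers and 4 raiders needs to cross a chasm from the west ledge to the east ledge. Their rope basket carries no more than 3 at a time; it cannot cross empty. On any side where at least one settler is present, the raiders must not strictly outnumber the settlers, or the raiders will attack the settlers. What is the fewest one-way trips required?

Counting alone: each trip to the east ledge takes at most 3 across and each return brings at least 1 back, so after t trips out (and t−1 returns) at most 3t − (t−1) of the 10 are across; that first reaches 10 at t = 5, so at least 9 crossings are needed.
The plan below uses exactly 9 crossings, so it is optimal:
1. 2 raiders → the east ledge.  (the west ledge: 6S 2R; the east ledge: 0S 2R)
2. 1 raider ← the west ledge.  (the west ledge: 6S 3R; the east ledge: 0S 1R)
3. 3 raiders → the east ledge.  (the west ledge: 6S 0R; the east ledge: 0S 4R)
4. 1 raider ← the west ledge.  (the west ledge: 6S 1R; the east ledge: 0S 3R)
5. 3 settlers → the east ledge.  (the west ledge: 3S 1R; the east ledge: 3S 3R)
6. 1 raider ← the west ledge.  (the west ledge: 3S 2R; the east ledge: 3S 2R)
7. 1 settler and 2 raiders → the east ledge.  (the west ledge: 2S 0R; the east ledge: 4S 4R)
8. 1 raider ← the west ledge.  (the west ledge: 2S 1R; the east ledge: 4S 3R)
9. 2 settlers and 1 raider → the east ledge.  (the west ledge: 0S 0R; the east ledge: 6S 4R)

9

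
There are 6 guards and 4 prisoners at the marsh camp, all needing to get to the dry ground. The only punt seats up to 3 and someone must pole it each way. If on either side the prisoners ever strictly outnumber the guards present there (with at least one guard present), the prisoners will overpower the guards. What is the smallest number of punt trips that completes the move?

9

Counting alone: each trip to the dry ground takes at most 3 across and each return brings at least 1 back, so after t trips out (and t−1 returns) at most 3t − (t−1) of the 10 are across; that first reaches 10 at t = 5, so at least 9 crossings are needed.
The plan below uses exactly 9 crossings, so it is optimal:
1. 2 prisoners → the dry ground.  (the marsh camp: 6G 2P; the dry ground: 0G 2P)
2. 1 prisoner ← the marsh camp.  (the marsh camp: 6G 3P; the dry ground: 0G 1P)
3. 3 prisoners → the dry ground.  (the marsh camp: 6G 0P; the dry ground: 0G 4P)
4. 1 prisoner ← the marsh camp.  (the marsh camp: 6G 1P; the dry ground: 0G 3P)
5. 3 guards → the dry ground.  (the marsh camp: 3G 1P; the dry ground: 3G 3P)
6. 1 prisoner ← the marsh camp.  (the marsh camp: 3G 2P; the dry ground: 3G 2P)
7. 1 guard and 2 prisoners → the dry ground.  (the marsh camp: 2G 0P; the dry ground: 4G 4P)
8. 1 prisoner ← the marsh camp.  (the marsh camp: 2G 1P; the dry ground: 4G 3P)
9. 2 guards and 1 prisoner → the dry ground.  (the marsh camp: 0G 0P; the dry ground: 6G 4P)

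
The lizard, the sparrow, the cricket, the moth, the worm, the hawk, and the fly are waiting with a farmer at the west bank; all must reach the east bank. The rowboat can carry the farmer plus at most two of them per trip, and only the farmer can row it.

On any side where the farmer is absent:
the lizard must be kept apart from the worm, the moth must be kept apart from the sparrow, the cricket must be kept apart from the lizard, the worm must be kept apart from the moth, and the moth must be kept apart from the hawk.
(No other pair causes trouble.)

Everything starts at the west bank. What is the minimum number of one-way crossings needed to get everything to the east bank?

9

Counting alone: the farmer can take at most 2 across per trip to the east bank, so moving all 7 needs at least 4 loaded trips out, with a return between consecutive ones — at least 7 crossings.
The safety rule pushes this higher. Following every safe sequence of crossings, the most of the 7 that can be at the east bank as the rowboat arrives there on crossing 7 is 6 — never all 7.
So no plan with fewer than 9 crossings exists, and this one achieves 9:
1. Farmer goes to the east bank with the lizard and the moth.  [the west bank: the cricket, the fly, the hawk, the sparrow, the worm | the east bank: the lizard, the moth]
2. Farmer goes back to the west bank alone.  [the west bank: the cricket, the fly, the hawk, the sparrow, the worm | the east bank: the lizard, the moth]
3. Farmer goes to the east bank with the sparrow.  [the west bank: the cricket, the fly, the hawk, the worm | the east bank: the lizard, the moth, the sparrow]
4. Farmer goes back to the west bank with the moth.  [the west bank: the cricket, the fly, the hawk, the moth, the worm | the east bank: the lizard, the sparrow]
5. Farmer goes to the east bank with the hawk and the worm.  [the west bank: the cricket, the fly, the moth | the east bank: the hawk, the lizard, the sparrow, the worm]
6. Farmer goes back to the west bank with the lizard.  [the west bank: the cricket, the fly, the lizard, the moth | the east bank: the hawk, the sparrow, the worm]
7. Farmer goes to the east bank with the cricket and the fly.  [the west bank: the lizard, the moth | the east bank: the cricket, the fly, the hawk, the sparrow, the worm]
8. Farmer goes back to the west bank alone.  [the west bank: the lizard, the moth | the east bank: the cricket, the fly, the hawk, the sparrow, the worm]
9. Farmer goes to the east bank with the lizard and the moth.  [the west bank: — | the east bank: the cricket, the fly, the hawk, the lizard, the moth, the sparrow, the worm]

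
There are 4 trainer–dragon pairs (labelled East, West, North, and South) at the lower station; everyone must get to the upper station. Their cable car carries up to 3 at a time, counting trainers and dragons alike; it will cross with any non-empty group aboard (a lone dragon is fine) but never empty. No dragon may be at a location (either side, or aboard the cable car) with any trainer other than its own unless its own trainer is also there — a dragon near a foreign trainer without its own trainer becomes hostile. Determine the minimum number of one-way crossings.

Counting alone: each trip to the upper station takes at most 3 across and each return brings at least 1 back, so after t trips out (and t−1 returns) at most 3t − (t−1) of the 8 are across; that first reaches 8 at t = 4, so at least 7 crossings are needed.
The safety rule pushes this higher. Following every safe sequence of crossings, the most of the 8 that can be at the upper station as the cable car arrives there on crossing 7 is 7 — never all 8.
So no plan with fewer than 9 crossings exists, and this one achieves 9:
1. dragon East and trainer East cross → the upper station.
2. trainer East crosses ← the lower station.
3. dragon West, trainer East, and trainer West cross → the upper station.
4. dragon East and trainer East cross ← the lower station.
5. trainer East, trainer North, and trainer South cross → the upper station.
6. dragon West crosses ← the lower station.
7. dragon East and dragon West cross → the upper station.
8. dragon East crosses ← the lower station.
9. dragon East, dragon North, and dragon South cross → the upper station.

9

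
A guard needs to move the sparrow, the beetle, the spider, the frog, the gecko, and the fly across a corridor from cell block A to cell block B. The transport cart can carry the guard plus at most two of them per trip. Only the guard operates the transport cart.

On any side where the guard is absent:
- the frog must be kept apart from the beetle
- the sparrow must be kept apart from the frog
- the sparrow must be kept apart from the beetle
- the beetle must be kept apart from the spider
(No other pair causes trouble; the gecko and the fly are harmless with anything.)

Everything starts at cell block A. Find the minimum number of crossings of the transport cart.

Counting alone: the guard can take at most 2 across per trip to cell block B, so moving all 6 needs at least 3 loaded trips out, with a return between consecutive ones — at least 5 crossings.
The safety rule pushes this higher. Following every safe sequence of crossings, the most of the 6 that can be at cell block B as the transport cart arrives there on crossings 5, 7 is 4, 5 respectively — never all 6.
So no plan with fewer than 9 crossings exists, and this one achieves 9:
1. Guard goes to cell block B with the beetle and the sparrow.
2. Guard goes back to cell block A with the sparrow.
3. Guard goes to cell block B with the sparrow and the spider.
4. Guard goes back to cell block A with the beetle.
5. Guard goes to cell block B with the beetle and the gecko.
6. Guard goes back to cell block A with the beetle.
7. Guard goes to cell block B with the beetle and the fly.
8. Guard goes back to cell block A with the beetle.
9. Guard goes to cell block B with the beetle and the frog.

9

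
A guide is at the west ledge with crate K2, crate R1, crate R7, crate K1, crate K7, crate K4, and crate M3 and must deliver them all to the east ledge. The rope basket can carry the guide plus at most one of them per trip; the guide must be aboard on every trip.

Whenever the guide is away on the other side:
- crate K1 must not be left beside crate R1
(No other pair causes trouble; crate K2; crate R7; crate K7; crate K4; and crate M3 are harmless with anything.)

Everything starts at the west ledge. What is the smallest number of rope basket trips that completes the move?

Counting alone: the guide can take at most 1 across per trip to the east ledge, so moving all 7 needs at least 7 loaded trips out, with a return between consecutive ones — at least 13 crossings.
The plan below uses exactly 13 crossings, so it is optimal:
1. Guide goes to the east ledge with crate R1.
2. Guide goes back to the west ledge alone.
3. Guide goes to the east ledge with crate K2.
4. Guide goes back to the west ledge alone.
5. Guide goes to the east ledge with crate R7.
6. Guide goes back to the west ledge alone.
7. Guide goes to the east ledge with crate K7.
8. Guide goes back to the west ledge alone.
9. Guide goes to the east ledge with crate K4.
10. Guide goes back to the west ledge alone.
11. Guide goes to the east ledge with crate M3.
12. Guide goes back to the west ledge alone.
13. Guide goes to the east ledge with crate K1.

13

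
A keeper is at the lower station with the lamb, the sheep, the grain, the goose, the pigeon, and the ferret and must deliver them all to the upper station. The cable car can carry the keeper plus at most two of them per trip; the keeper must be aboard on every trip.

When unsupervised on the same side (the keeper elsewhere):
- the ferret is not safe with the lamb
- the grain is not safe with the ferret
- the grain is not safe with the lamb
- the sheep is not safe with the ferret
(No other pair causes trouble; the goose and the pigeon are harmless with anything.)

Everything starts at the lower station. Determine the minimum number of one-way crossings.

Counting alone: the keeper can take at most 2 across per trip to the upper station, so moving all 6 needs at least 3 loaded trips out, with a return between consecutive ones — at least 5 crossings.
The safety rule pushes this higher. Following every safe sequence of crossings, the most of the 6 that can be at the upper station as the cable car arrives there on crossings 5, 7 is 4, 5 respectively — never all 6.
So no plan with fewer than 9 crossings exists, and this one achieves 9:
1. Keeper goes to the upper station with the ferret and the lamb.  [the lower station: the goose, the grain, the pigeon, the sheep | the upper station: the ferret, the lamb]
2. Keeper goes back to the lower station with the lamb.  [the lower station: the goose, the grain, the lamb, the pigeon, the sheep | the upper station: the ferret]
3. Keeper goes to the upper station with the lamb and the sheep.  [the lower station: the goose, the grain, the pigeon | the upper station: the ferret, the lamb, the sheep]
4. Keeper goes back to the lower station with the ferret.  [the lower station: the ferret, the goose, the grain, the pigeon | the upper station: the lamb, the sheep]
5. Keeper goes to the upper station with the goose and the grain.  [the lower station: the ferret, the pigeon | the upper station: the goose, the grain, the lamb, the sheep]
6. Keeper goes back to the lower station with the lamb.  [the lower station: the ferret, the lamb, the pigeon | the upper station: the goose, the grain, the sheep]
7. Keeper goes to the upper station with the lamb and the pigeon.  [the lower station: the ferret | the upper station: the goose, the grain, the lamb, the pigeon, the sheep]
8. Keeper goes back to the lower station with the lamb.  [the lower station: the ferret, the lamb | the upper station: the goose, the grain, the pigeon, the sheep]
9. Keeper goes to the upper station with the ferret and the lamb.  [the lower station: — | the upper station: the ferret, the goose, the grain, the lamb, the pigeon, the sheep]

9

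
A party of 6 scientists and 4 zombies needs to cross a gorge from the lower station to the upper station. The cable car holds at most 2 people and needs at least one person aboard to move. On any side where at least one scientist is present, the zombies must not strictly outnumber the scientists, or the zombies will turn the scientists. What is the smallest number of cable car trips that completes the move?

Counting alone: each trip to the upper station takes at most 2 across and each return brings at least 1 back, so after t trips out (and t−1 returns) at most 2t − (t−1) of the 10 are across; that first reaches 10 at t = 9, so at least 17 crossings are needed.
The plan below uses exactly 17 crossings, so it is optimal:
1. 2 zombies → the upper station.  (the lower station: 6S 2Z; the upper station: 0S 2Z)
2. 1 zombie ← the lower station.  (the lower station: 6S 3Z; the upper station: 0S 1Z)
3. 2 zombies → the upper station.  (the lower station: 6S 1Z; the upper station: 0S 3Z)
4. 1 zombie ← the lower station.  (the lower station: 6S 2Z; the upper station: 0S 2Z)
5. 2 scientists → the upper station.  (the lower station: 4S 2Z; the upper station: 2S 2Z)
6. 1 zombie ← the lower station.  (the lower station: 4S 3Z; the upper station: 2S 1Z)
7. 1 scientist and 1 zombie → the upper station.  (the lower station: 3S 2Z; the upper station: 3S 2Z)
8. 1 zombie ← the lower station.  (the lower station: 3S 3Z; the upper station: 3S 1Z)
9. 2 zombies → the upper station.  (the lower station: 3S 1Z; the upper station: 3S 3Z)
10. 1 zombie ← the lower station.  (the lower station: 3S 2Z; the upper station: 3S 2Z)
11. 1 scientist and 1 zombie → the upper station.  (the lower station: 2S 1Z; the upper station: 4S 3Z)
12. 1 zombie ← the lower station.  (the lower station: 2S 2Z; the upper station: 4S 2Z)
13. 2 zombies → the upper station.  (the lower station: 2S 0Z; the upper station: 4S 4Z)
14. 1 zombie ← the lower station.  (the lower station: 2S 1Z; the upper station: 4S 3Z)
15. 1 scientist and 1 zombie → the upper station.  (the lower station: 1S 0Z; the upper station: 5S 4Z)
16. 1 zombie ← the lower station.  (the lower station: 1S 1Z; the upper station: 5S 3Z)
17. 1 scientist and 1 zombie → the upper station.  (the lower station: 0S 0Z; the upper station: 6S 4Z)

17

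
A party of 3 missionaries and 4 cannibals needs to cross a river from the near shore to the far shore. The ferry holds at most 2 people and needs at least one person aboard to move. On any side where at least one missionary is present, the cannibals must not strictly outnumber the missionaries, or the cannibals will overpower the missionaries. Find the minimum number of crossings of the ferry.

The cannibals already outnumber the missionaries at the near shore before anyone moves, so the starting position itself is disallowed.

impossible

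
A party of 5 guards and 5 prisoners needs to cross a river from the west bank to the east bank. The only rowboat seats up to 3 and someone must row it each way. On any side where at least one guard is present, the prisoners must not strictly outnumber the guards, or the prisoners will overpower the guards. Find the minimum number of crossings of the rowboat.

11

Counting alone: each trip to the east bank takes at most 3 across and each return brings at least 1 back, so after t trips out (and t−1 returns) at most 3t − (t−1) of the 10 are across; that first reaches 10 at t = 5, so at least 9 crossings are needed.
The safety rule pushes this higher. Following every safe sequence of crossings, the most of the 10 that can be at the east bank as the rowboat arrives there on crossing 9 is 9 — never all 10.
So no plan with fewer than 11 crossings exists, and this one achieves 11:
1. 2 prisoners → the east bank.  (the west bank: 5G 3P; the east bank: 0G 2P)
2. 1 prisoner ← the west bank.  (the west bank: 5G 4P; the east bank: 0G 1P)
3. 3 prisoners → the east bank.  (the west bank: 5G 1P; the east bank: 0G 4P)
4. 1 prisoner ← the west bank.  (the west bank: 5G 2P; the east bank: 0G 3P)
5. 3 guards → the east bank.  (the west bank: 2G 2P; the east bank: 3G 3P)
6. 1 guard and 1 prisoner ← the west bank.  (the west bank: 3G 3P; the east bank: 2G 2P)
7. 3 guards → the east bank.  (the west bank: 0G 3P; the east bank: 5G 2P)
8. 1 prisoner ← the west bank.  (the west bank: 0G 4P; the east bank: 5G 1P)
9. 2 prisoners → the east bank.  (the west bank: 0G 2P; the east bank: 5G 3P)
10. 1 prisoner ← the west bank.  (the west bank: 0G 3P; the east bank: 5G 2P)
11. 3 prisoners → the east bank.  (the west bank: 0G 0P; the east bank: 5G 5P)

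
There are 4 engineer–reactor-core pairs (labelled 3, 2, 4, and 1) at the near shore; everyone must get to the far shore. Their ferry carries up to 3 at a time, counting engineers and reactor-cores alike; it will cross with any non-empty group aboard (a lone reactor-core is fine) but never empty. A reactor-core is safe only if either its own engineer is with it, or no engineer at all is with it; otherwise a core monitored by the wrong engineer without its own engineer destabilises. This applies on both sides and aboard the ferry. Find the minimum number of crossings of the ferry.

Counting alone: each trip to the far shore takes at most 3 across and each return brings at least 1 back, so after t trips out (and t−1 returns) at most 3t − (t−1) of the 8 are across; that first reaches 8 at t = 4, so at least 7 crossings are needed.
The safety rule pushes this higher. Following every safe sequence of crossings, the most of the 8 that can be at the far shore as the ferry arrives there on crossing 7 is 7 — never all 8.
So no plan with fewer than 9 crossings exists, and this one achieves 9:
1. engineer 3 and reactor-core 3 cross → the far shore.
2. engineer 3 crosses ← the near shore.
3. engineer 2, engineer 3, and reactor-core 2 cross → the far shore.
4. engineer 3 and reactor-core 3 cross ← the near shore.
5. engineer 1, engineer 3, and engineer 4 cross → the far shore.
6. reactor-core 2 crosses ← the near shore.
7. reactor-core 2 and reactor-core 3 cross → the far shore.
8. reactor-core 3 crosses ← the near shore.
9. reactor-core 1, reactor-core 3, and reactor-core 4 cross → the far shore.

9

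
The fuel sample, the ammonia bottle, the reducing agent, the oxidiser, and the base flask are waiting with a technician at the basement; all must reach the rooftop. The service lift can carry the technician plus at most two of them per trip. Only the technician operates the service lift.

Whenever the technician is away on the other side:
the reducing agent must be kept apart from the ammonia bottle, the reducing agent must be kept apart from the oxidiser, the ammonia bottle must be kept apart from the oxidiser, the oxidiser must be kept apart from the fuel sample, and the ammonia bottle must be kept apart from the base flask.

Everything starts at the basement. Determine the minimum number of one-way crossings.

7

Counting alone: the technician can take at most 2 across per trip to the rooftop, so moving all 5 needs at least 3 loaded trips out, with a return between consecutive ones — at least 5 crossings.
The safety rule pushes this higher. Following every safe sequence of crossings, the most of the 5 that can be at the rooftop as the service lift arrives there on crossing 5 is 4 — never all 5.
So no plan with fewer than 7 crossings exists, and this one achieves 7:
1. Technician goes to the rooftop with the ammonia bottle and the oxidiser.  [the basement: the base flask, the fuel sample, the reducing agent | the rooftop: the ammonia bottle, the oxidiser]
2. Technician goes back to the basement with the ammonia bottle.  [the basement: the ammonia bottle, the base flask, the fuel sample, the reducing agent | the rooftop: the oxidiser]
3. Technician goes to the rooftop with the ammonia bottle and the fuel sample.  [the basement: the base flask, the reducing agent | the rooftop: the ammonia bottle, the fuel sample, the oxidiser]
4. Technician goes back to the basement with the oxidiser.  [the basement: the base flask, the oxidiser, the reducing agent | the rooftop: the ammonia bottle, the fuel sample]
5. Technician goes to the rooftop with the base flask and the reducing agent.  [the basement: the oxidiser | the rooftop: the ammonia bottle, the base flask, the fuel sample, the reducing agent]
6. Technician goes back to the basement with the ammonia bottle.  [the basement: the ammonia bottle, the oxidiser | the rooftop: the base flask, the fuel sample, the reducing agent]
7. Technician goes to the rooftop with the ammonia bottle and the oxidiser.  [the basement: — | the rooftop: the ammonia bottle, the base flask, the fuel sample, the oxidiser, the reducing agent]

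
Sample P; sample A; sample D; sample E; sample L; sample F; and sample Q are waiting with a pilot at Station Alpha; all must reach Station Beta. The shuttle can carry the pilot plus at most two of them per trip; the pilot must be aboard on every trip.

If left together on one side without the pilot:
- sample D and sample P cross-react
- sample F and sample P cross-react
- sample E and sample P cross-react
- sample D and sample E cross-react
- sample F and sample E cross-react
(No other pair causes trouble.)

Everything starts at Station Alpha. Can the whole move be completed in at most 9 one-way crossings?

Counting alone: the pilot can take at most 2 across per trip to Station Beta, so moving all 7 needs at least 4 loaded trips out, with a return between consecutive ones — at least 7 crossings.
The safety rule pushes this higher. Following every safe sequence of crossings, the most of the 7 that can be at Station Beta as the shuttle arrives there on crossings 7, 9 is 5, 6 respectively — never all 7.
So the move cannot be finished within 9 crossings. (The shortest complete plan takes 11:)
1. Pilot goes to Station Beta with sample E and sample P.
2. Pilot goes back to Station Alpha with sample P.
3. Pilot goes to Station Beta with sample A and sample P.
4. Pilot goes back to Station Alpha with sample P.
5. Pilot goes to Station Beta with sample L and sample P.
6. Pilot goes back to Station Alpha with sample P.
7. Pilot goes to Station Beta with sample P and sample Q.
8. Pilot goes back to Station Alpha with sample P.
9. Pilot goes to Station Beta with sample D and sample F.
10. Pilot goes back to Station Alpha with sample E.
11. Pilot goes to Station Beta with sample E and sample P.

No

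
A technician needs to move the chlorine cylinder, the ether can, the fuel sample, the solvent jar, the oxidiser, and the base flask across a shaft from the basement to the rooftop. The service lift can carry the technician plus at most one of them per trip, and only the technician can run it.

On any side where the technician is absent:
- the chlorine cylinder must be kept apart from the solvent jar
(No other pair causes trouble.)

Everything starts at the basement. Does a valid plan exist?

1. Technician goes to the rooftop with the chlorine cylinder.  [the basement: the base flask, the ether can, the fuel sample, the oxidiser, the solvent jar | the rooftop: the chlorine cylinder]
2. Technician goes back to the basement alone.  [the basement: the base flask, the ether can, the fuel sample, the oxidiser, the solvent jar | the rooftop: the chlorine cylinder]
3. Technician goes to the rooftop with the ether can.  [the basement: the base flask, the fuel sample, the oxidiser, the solvent jar | the rooftop: the chlorine cylinder, the ether can]
4. Technician goes back to the basement alone.  [the basement: the base flask, the fuel sample, the oxidiser, the solvent jar | the rooftop: the chlorine cylinder, the ether can]
5. Technician goes to the rooftop with the fuel sample.  [the basement: the base flask, the oxidiser, the solvent jar | the rooftop: the chlorine cylinder, the ether can, the fuel sample]
6. Technician goes back to the basement alone.  [the basement: the base flask, the oxidiser, the solvent jar | the rooftop: the chlorine cylinder, the ether can, the fuel sample]
7. Technician goes to the rooftop with the oxidiser.  [the basement: the base flask, the solvent jar | the rooftop: the chlorine cylinder, the ether can, the fuel sample, the oxidiser]
8. Technician goes back to the basement alone.  [the basement: the base flask, the solvent jar | the rooftop: the chlorine cylinder, the ether can, the fuel sample, the oxidiser]
9. Technician goes to the rooftop with the base flask.  [the basement: the solvent jar | the rooftop: the base flask, the chlorine cylinder, the ether can, the fuel sample, the oxidiser]
10. Technician goes back to the basement alone.  [the basement: the solvent jar | the rooftop: the base flask, the chlorine cylinder, the ether can, the fuel sample, the oxidiser]
11. Technician goes to the rooftop with the solvent jar.  [the basement: — | the rooftop: the base flask, the chlorine cylinder, the ether can, the fuel sample, the oxidiser, the solvent jar]

Yes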